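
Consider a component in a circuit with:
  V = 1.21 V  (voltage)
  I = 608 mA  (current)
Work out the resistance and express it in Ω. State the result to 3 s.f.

1.99 Ω

Rearranging: R = V/I.
V = 1.21 V; I = 608 mA = 0.6080 A.
R = 1.990 Ω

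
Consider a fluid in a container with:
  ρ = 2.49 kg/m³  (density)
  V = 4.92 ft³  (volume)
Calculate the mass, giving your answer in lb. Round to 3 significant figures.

Rearranging: m = ρV.
ρ = 2.49 kg/m³; V = 4.92 ft³ = 0.1393 m³.
m = 0.3469 kg
0.3469 kg × (1 lb / 0.4536 kg) = 0.7648 lb

0.765 lb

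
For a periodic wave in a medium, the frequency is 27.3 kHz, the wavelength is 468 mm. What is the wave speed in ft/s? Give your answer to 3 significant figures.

41900 ft/s

v is given directly by: v = fλ.
f = 27.3 kHz = 27300 Hz; λ = 468 mm = 0.4680 m.
v = 12776 m/s
12776 m/s × (1 ft/s / 0.3048 m/s) = 41917 ft/s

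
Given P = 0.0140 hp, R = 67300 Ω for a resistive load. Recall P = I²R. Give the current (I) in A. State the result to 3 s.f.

0.0125 A

Solving P = I²R for I: I = √(P/R).
P = 0.0140 hp = 10.44 W; R = 67300 Ω.
I = 0.01245 A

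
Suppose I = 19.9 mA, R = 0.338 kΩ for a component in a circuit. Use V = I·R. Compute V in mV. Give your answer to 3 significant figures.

6730 mV

From Ohm's law: V = IR.
I = 19.9 mA = 0.01990 A; R = 0.338 kΩ = 338.0 Ω.
V = 6.726 V
6.726 V × (1 mV / 0.001000 V) = 6726 mV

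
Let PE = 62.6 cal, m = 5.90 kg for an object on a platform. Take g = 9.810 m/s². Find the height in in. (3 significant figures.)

Rearranging PE = m·g·h for h: h = PE/(m·g).
PE = 62.6 cal = 261.9 J; m = 5.90 kg; g = 9.810 m/s².
h = 4.525 m
4.525 m × (1 in / 0.02540 m) = 178.2 in

178 in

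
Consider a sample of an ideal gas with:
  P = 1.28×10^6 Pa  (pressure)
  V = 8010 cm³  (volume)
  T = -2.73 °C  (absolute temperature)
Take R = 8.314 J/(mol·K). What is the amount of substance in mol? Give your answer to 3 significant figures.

From the ideal-gas law: n = PV/(RT).
P = 1.28×10^6 Pa; V = 8010 cm³ = 0.008010 m³; T = -2.73 °C = 270.4 K; R = 8.314 J/(mol·K).
n = 4.560 mol

4.56 mol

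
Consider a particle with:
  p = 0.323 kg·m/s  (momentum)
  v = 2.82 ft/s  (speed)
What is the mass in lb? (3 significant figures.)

Solving p = m·v for m: m = p/v.
p = 0.323 kg·m/s; v = 2.82 ft/s = 0.8595 m/s.
m = 0.3758 kg
0.3758 kg × (1 lb / 0.4536 kg) = 0.8285 lb

0.828 lb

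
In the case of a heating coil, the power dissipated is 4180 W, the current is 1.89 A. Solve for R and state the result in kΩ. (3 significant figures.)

Rearranging P = I²R for R: R = P/I².
P = 4180 W; I = 1.89 A.
R = 1170 Ω
1170 Ω × (1 kΩ / 1000 Ω) = 1.170 kΩ

1.17 kΩ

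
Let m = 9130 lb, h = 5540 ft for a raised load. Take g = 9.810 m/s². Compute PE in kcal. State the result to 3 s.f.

Directly: PE = mgh.
m = 9130 lb = 4141 kg; h = 5540 ft = 1689 m; g = 9.810 m/s².
PE = 6.860×10^7 J
6.860×10^7 J × (1 kcal / 4184 J) = 16396 kcal

16400 kcal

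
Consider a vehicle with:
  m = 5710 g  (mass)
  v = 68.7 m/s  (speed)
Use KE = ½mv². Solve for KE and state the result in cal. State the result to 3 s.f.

3220 cal

Directly: KE = ½mv².
m = 5710 g = 5.710 kg; v = 68.7 m/s.
KE = 13475 J
13475 J × (1 cal / 4.184 J) = 3221 cal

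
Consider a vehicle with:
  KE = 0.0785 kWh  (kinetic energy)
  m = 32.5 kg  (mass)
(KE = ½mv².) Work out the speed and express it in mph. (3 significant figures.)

Rearranging KE = ½mv² for v: v = √(2·KE/m).
KE = 0.0785 kWh = 2.826×10^5 J; m = 32.5 kg.
v = 131.9 m/s
131.9 m/s × (1 mph / 0.4470 m/s) = 295.0 mph

295 mph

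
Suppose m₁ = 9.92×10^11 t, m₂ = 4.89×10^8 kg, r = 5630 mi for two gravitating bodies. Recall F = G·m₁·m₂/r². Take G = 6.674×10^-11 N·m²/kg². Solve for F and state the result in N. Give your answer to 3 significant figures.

Directly: F = Gm₁m₂/r².
m₁ = 9.92×10^11 t = 9.920×10^14 kg; m₂ = 4.89×10^8 kg; r = 5630 mi = 9.061×10^6 m; G = 6.674×10^-11 N·m²/kg².
F = 0.3944 N  (the unit combination reduces to kg·m/s² = N)

0.394 N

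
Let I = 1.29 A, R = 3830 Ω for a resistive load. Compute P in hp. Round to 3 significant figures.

8.55 hp

Directly: P = I²R.
I = 1.29 A; R = 3830 Ω.
P = 6374 W
6374 W × (1 hp / 745.7 W) = 8.547 hp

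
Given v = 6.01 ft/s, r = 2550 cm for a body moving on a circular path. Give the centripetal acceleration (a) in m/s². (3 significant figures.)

0.132 m/s²

Directly: a = v²/r.
v = 6.01 ft/s = 1.832 m/s; r = 2550 cm = 25.50 m.
a = 0.1316 m/s²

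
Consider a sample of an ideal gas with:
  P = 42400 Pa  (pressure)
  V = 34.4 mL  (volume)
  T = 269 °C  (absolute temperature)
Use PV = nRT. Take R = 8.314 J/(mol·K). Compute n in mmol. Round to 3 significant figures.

Rearranging: n = PV/(RT).
P = 42400 Pa; V = 34.4 mL = 3.440×10^-5 m³; T = 269 °C = 542.1 K; R = 8.314 J/(mol·K).
n = 3.236×10^-4 mol
3.236×10^-4 mol × (1 mmol / 0.001000 mol) = 0.3236 mmol

0.324 mmol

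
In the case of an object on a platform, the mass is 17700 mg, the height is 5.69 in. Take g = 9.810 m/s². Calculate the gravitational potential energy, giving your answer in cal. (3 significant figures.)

Directly: PE = mgh.
m = 17700 mg = 0.01770 kg; h = 5.69 in = 0.1445 m; g = 9.810 m/s².
PE = 0.02510 J  (the unit combination reduces to kg·m²/s² = J)
0.02510 J × (1 cal / 4.184 J) = 0.005998 cal

0.00600 cal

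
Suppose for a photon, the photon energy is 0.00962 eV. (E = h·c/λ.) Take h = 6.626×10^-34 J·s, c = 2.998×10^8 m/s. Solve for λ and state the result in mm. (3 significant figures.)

0.129 mm

Rearranging E = h·c/λ for λ: λ = hc/E.
E = 0.00962 eV = 1.541×10^-21 J; h = 6.626×10^-34 J·s; c = 2.998×10^8 m/s.
λ = 1.289×10^-4 m
1.289×10^-4 m × (1 mm / 0.001000 m) = 0.1289 mm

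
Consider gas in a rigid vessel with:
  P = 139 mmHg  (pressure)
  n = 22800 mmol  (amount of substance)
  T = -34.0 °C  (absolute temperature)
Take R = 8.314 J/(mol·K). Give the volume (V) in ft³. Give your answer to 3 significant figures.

86.4 ft³

From the ideal-gas law: V = nRT/P.
P = 139 mmHg = 18532 Pa; n = 22800 mmol = 22.80 mol; T = -34.0 °C = 239.1 K; R = 8.314 J/(mol·K).
V = 2.446 m³
2.446 m³ × (1 ft³ / 0.02832 m³) = 86.39 ft³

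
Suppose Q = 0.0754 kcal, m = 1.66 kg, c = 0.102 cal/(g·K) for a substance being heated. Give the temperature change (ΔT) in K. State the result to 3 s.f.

Rearranging: ΔT = Q/(m·c).
Q = 0.0754 kcal = 315.5 J; m = 1.66 kg; c = 0.102 cal/(g·K) = 426.8 J/(kg·K).
ΔT = 0.4453 K

0.445 K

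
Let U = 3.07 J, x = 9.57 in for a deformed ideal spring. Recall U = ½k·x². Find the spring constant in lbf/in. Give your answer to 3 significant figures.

0.593 lbf/in

Solving U = ½k·x² for k: k = 2U/x².
U = 3.07 J; x = 9.57 in = 0.2431 m.
k = 103.9 N/m
103.9 N/m × (1 lbf/in / 175.1 N/m) = 0.5934 lbf/in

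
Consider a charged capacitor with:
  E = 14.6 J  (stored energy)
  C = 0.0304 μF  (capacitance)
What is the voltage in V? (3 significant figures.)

Rearranging: V = √(2E/C).
E = 14.6 J; C = 0.0304 μF = 3.040×10^-8 F.
V = 30992 V  (the unit combination reduces to kg·m²/(A·s³) = V)

31000 V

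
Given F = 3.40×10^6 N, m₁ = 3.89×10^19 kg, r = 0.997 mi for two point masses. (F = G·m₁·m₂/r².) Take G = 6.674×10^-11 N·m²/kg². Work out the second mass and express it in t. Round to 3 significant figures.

Solving F = G·m₁·m₂/r² for m₂: m₂ = F·r²/(G·m₁).
F = 3.40×10^6 N; m₁ = 3.89×10^19 kg; r = 0.997 mi = 1605 m; G = 6.674×10^-11 N·m²/kg².
m₂ = 3372 kg
3372 kg × (1 t / 1000 kg) = 3.372 t

3.37 t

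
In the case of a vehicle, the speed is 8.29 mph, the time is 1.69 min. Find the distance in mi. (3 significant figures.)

0.234 mi

Rearranging: d = v·t.
v = 8.29 mph = 3.706 m/s; t = 1.69 min = 101.4 s.
d = 375.8 m
375.8 m × (1 mi / 1609 m) = 0.2335 mi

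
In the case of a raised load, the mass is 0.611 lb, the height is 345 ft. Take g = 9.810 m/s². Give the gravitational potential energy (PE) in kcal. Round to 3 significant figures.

PE is given directly by: PE = mgh.
m = 0.611 lb = 0.2771 kg; h = 345 ft = 105.2 m; g = 9.810 m/s².
PE = 285.9 J
285.9 J × (1 kcal / 4184 J) = 0.06833 kcal

0.0683 kcal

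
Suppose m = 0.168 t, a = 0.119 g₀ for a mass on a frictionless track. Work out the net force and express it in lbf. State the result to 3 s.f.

Directly: F = m·a.
m = 0.168 t = 168.0 kg; a = 0.119 g₀ = 1.167 m/s².
F = 196.1 N
196.1 N × (1 lbf / 4.448 N) = 44.07 lbf

44.1 lbf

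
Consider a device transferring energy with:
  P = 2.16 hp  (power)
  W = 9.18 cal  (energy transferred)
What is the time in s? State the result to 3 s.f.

Rearranging P = W/t for t: t = W/P.
P = 2.16 hp = 1611 W; W = 9.18 cal = 38.41 J.
t = 0.02385 s

0.0238 s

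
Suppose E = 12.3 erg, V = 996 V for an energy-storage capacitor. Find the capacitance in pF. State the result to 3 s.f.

2.48 pF

Rearranging E = ½C·V² for C: C = 2E/V².
E = 12.3 erg = 1.230×10^-6 J; V = 996 V.
C = 2.480×10^-12 F
2.480×10^-12 F × (1 pF / 1.000×10^-12 F) = 2.480 pF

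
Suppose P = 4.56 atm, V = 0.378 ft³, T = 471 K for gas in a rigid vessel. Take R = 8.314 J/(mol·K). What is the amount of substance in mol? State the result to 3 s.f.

From the ideal-gas law: n = PV/(RT).
P = 4.56 atm = 4.620×10^5 Pa; V = 0.378 ft³ = 0.01070 m³; T = 471 K; R = 8.314 J/(mol·K).
n = 1.263 mol

1.26 mol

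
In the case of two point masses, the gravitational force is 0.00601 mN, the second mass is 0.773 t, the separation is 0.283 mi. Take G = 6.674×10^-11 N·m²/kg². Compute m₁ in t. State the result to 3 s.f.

From Newton's law of gravitation: m₁ = F·r²/(G·m₂).
F = 0.00601 mN = 6.010×10^-6 N; m₂ = 0.773 t = 773.0 kg; r = 0.283 mi = 455.4 m; G = 6.674×10^-11 N·m²/kg².
m₁ = 2.416×10^7 kg
2.416×10^7 kg × (1 t / 1000 kg) = 24165 t

24200 t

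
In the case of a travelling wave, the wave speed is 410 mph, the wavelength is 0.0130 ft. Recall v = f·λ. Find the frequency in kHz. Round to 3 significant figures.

Rearranging v = f·λ for f: f = v/λ.
v = 410 mph = 183.3 m/s; λ = 0.0130 ft = 0.003962 m.
f = 46256 Hz
46256 Hz × (1 kHz / 1000 Hz) = 46.26 kHz

46.3 kHz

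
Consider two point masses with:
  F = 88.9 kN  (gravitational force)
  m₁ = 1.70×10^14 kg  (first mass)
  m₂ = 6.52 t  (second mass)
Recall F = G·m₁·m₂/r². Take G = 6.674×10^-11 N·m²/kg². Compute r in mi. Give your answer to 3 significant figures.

Rearranging F = G·m₁·m₂/r² for r: r = √(G·m₁m₂/F).
F = 88.9 kN = 88900 N; m₁ = 1.70×10^14 kg; m₂ = 6.52 t = 6520 kg; G = 6.674×10^-11 N·m²/kg².
r = 28.85 m
28.85 m × (1 mi / 1609 m) = 0.01792 mi

0.0179 mi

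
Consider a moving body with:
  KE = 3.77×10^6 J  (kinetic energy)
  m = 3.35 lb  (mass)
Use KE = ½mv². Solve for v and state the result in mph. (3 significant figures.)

Rearranging KE = ½mv² for v: v = √(2·KE/m).
KE = 3.77×10^6 J; m = 3.35 lb = 1.520 kg.
v = 2228 m/s
2228 m/s × (1 mph / 0.4470 m/s) = 4983 mph

4980 mph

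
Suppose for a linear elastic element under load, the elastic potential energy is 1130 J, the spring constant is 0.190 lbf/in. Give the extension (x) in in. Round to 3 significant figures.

Solving U = ½k·x² for x: x = √(2U/k).
U = 1130 J; k = 0.190 lbf/in = 33.27 N/m.
x = 8.241 m
8.241 m × (1 in / 0.02540 m) = 324.5 in

324 in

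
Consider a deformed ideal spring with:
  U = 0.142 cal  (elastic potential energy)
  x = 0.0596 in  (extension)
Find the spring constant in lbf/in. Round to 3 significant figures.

2960 lbf/in

Solving U = ½k·x² for k: k = 2U/x².
U = 0.142 cal = 0.5941 J; x = 0.0596 in = 0.001514 m.
k = 5.185×10^5 N/m
5.185×10^5 N/m × (1 lbf/in / 175.1 N/m) = 2961 lbf/in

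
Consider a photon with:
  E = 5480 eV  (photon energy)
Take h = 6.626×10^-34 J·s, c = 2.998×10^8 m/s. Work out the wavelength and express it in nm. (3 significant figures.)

Solving E = h·c/λ for λ: λ = hc/E.
E = 5480 eV = 8.780×10^-16 J; h = 6.626×10^-34 J·s; c = 2.998×10^8 m/s.
λ = 2.263×10^-10 m
2.263×10^-10 m × (1 nm / 1.000×10^-9 m) = 0.2263 nm

0.226 nm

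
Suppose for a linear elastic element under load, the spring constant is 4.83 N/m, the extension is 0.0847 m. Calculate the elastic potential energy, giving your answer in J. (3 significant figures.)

Directly: U = ½kx².
k = 4.83 N/m; x = 0.0847 m.
U = 0.01733 J  (the unit combination reduces to kg·m²/s² = J)

0.0173 J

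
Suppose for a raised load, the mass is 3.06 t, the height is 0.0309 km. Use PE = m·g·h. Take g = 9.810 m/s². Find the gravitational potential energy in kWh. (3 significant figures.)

0.258 kWh

PE is given directly by: PE = mgh.
m = 3.06 t = 3060 kg; h = 0.0309 km = 30.90 m; g = 9.810 m/s².
PE = 9.276×10^5 J  (the unit combination reduces to kg·m²/s² = J)
9.276×10^5 J × (1 kWh / 3.600×10^6 J) = 0.2577 kWh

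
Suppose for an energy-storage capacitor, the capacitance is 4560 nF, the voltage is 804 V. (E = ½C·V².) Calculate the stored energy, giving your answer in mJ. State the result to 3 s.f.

Directly: E = ½CV².
C = 4560 nF = 4.560×10^-6 F; V = 804 V.
E = 1.474 J
1.474 J × (1 mJ / 0.001000 J) = 1474 mJ

1470 mJ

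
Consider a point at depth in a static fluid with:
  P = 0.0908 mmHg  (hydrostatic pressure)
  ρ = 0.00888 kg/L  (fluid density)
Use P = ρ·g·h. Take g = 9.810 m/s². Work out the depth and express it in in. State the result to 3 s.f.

Solving P = ρ·g·h for h: h = P/(ρ·g).
P = 0.0908 mmHg = 12.11 Pa; ρ = 0.00888 kg/L = 8.880 kg/m³; g = 9.810 m/s².
h = 0.1390 m
0.1390 m × (1 in / 0.02540 m) = 5.471 in

5.47 in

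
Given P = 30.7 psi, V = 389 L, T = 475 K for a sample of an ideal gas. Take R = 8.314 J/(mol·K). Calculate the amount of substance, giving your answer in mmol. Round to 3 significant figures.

20800 mmol

From the ideal-gas law: n = PV/(RT).
P = 30.7 psi = 2.117×10^5 Pa; V = 389 L = 0.3890 m³; T = 475 K; R = 8.314 J/(mol·K).
n = 20.85 mol
20.85 mol × (1 mmol / 0.001000 mol) = 20850 mmol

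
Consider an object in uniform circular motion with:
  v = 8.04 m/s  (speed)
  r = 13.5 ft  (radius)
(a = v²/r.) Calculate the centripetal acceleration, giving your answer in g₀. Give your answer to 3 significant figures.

1.60 g₀

a is given directly by: a = v²/r.
v = 8.04 m/s; r = 13.5 ft = 4.115 m.
a = 15.71 m/s²
15.71 m/s² × (1 g₀ / 9.807 m/s²) = 1.602 g₀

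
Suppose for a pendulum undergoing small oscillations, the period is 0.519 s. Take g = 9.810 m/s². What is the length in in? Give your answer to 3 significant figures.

Rearranging T = 2π√(L/g) for L: L = g·(T/2π)².
T = 0.519 s; g = 9.810 m/s².
L = 0.06693 m
0.06693 m × (1 in / 0.02540 m) = 2.635 in

2.64 in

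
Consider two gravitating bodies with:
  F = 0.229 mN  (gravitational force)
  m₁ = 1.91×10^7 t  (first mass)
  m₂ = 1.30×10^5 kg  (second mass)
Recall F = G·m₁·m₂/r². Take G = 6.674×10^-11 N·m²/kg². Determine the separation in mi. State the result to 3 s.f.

16.7 mi

Rearranging: r = √(G·m₁m₂/F).
F = 0.229 mN = 2.290×10^-4 N; m₁ = 1.91×10^7 t = 1.910×10^10 kg; m₂ = 1.30×10^5 kg; G = 6.674×10^-11 N·m²/kg².
r = 26901 m
26901 m × (1 mi / 1609 m) = 16.72 mi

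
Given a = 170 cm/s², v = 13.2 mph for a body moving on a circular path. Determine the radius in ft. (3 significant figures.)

Rearranging a = v²/r for r: r = v²/a.
a = 170 cm/s² = 1.700 m/s²; v = 13.2 mph = 5.901 m/s.
r = 20.48 m
20.48 m × (1 ft / 0.3048 m) = 67.20 ft

67.2 ft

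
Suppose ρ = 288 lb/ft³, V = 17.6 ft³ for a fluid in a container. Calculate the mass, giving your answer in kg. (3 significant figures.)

Rearranging ρ = m/V for m: m = ρV.
ρ = 288 lb/ft³ = 4613 kg/m³; V = 17.6 ft³ = 0.4984 m³.
m = 2299 kg

2300 kg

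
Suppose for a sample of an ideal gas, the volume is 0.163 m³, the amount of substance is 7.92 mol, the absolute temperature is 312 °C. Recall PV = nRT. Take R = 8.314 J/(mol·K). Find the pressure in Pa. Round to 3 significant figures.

From the ideal-gas law: P = nRT/V.
V = 0.163 m³; n = 7.92 mol; T = 312 °C = 585.1 K; R = 8.314 J/(mol·K).
P = 2.364×10^5 Pa  (the unit combination reduces to kg/(m·s²) = Pa)

2.36×10^5 Pa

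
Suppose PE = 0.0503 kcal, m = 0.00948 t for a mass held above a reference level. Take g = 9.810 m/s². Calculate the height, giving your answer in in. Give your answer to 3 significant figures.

Rearranging PE = m·g·h for h: h = PE/(m·g).
PE = 0.0503 kcal = 210.5 J; m = 0.00948 t = 9.480 kg; g = 9.810 m/s².
h = 2.263 m
2.263 m × (1 in / 0.02540 m) = 89.09 in

89.1 in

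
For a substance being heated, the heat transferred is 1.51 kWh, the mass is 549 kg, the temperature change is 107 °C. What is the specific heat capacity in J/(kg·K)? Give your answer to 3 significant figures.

92.5 J/(kg·K)

Rearranging Q = m·c·ΔT for c: c = Q/(m·ΔT).
Q = 1.51 kWh = 5.436×10^6 J; m = 549 kg; ΔT = 107 °C = 107.0 K.
c = 92.54 J/(kg·K)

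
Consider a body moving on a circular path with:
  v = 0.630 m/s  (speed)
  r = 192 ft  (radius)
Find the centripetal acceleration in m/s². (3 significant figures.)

0.00678 m/s²

Directly: a = v²/r.
v = 0.630 m/s; r = 192 ft = 58.52 m.
a = 0.006782 m/s²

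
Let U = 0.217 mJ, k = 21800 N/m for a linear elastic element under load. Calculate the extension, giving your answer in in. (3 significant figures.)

0.00555 in

Rearranging: x = √(2U/k).
U = 0.217 mJ = 2.170×10^-4 J; k = 21800 N/m.
x = 1.411×10^-4 m
1.411×10^-4 m × (1 in / 0.02540 m) = 0.005555 in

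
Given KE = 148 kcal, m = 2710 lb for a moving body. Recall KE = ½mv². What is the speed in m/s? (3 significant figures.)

Rearranging KE = ½mv² for v: v = √(2·KE/m).
KE = 148 kcal = 6.192×10^5 J; m = 2710 lb = 1229 kg.
v = 31.74 m/s

31.7 m/s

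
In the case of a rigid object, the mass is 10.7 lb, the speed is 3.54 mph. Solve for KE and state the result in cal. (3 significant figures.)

1.45 cal

Directly: KE = ½mv².
m = 10.7 lb = 4.853 kg; v = 3.54 mph = 1.583 m/s.
KE = 6.077 J
6.077 J × (1 cal / 4.184 J) = 1.453 cal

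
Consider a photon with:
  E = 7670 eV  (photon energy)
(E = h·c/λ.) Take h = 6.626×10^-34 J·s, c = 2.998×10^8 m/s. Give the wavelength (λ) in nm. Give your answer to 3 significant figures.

Solving E = h·c/λ for λ: λ = hc/E.
E = 7670 eV = 1.229×10^-15 J; h = 6.626×10^-34 J·s; c = 2.998×10^8 m/s.
λ = 1.617×10^-10 m
1.617×10^-10 m × (1 nm / 1.000×10^-9 m) = 0.1617 nm

0.162 nm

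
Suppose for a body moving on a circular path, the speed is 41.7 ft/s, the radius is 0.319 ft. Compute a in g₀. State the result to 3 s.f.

Directly: a = v²/r.
v = 41.7 ft/s = 12.71 m/s; r = 0.319 ft = 0.09723 m.
a = 1661 m/s²
1661 m/s² × (1 g₀ / 9.807 m/s²) = 169.4 g₀

169 g₀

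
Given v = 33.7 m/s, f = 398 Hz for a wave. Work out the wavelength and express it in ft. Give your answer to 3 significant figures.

0.278 ft

Solving v = f·λ for λ: λ = v/f.
v = 33.7 m/s; f = 398 Hz.
λ = 0.08467 m
0.08467 m × (1 ft / 0.3048 m) = 0.2778 ft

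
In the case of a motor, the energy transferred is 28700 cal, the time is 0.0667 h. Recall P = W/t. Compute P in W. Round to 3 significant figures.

P is given directly by: P = W/t.
W = 28700 cal = 1.201×10^5 J; t = 0.0667 h = 240.1 s.
P = 500.1 W  (the unit combination reduces to kg·m²/s³ = W)

500 W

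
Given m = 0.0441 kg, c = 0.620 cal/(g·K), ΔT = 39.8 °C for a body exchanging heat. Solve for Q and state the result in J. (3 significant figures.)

Q is given directly by: Q = mcΔT.
m = 0.0441 kg; c = 0.620 cal/(g·K) = 2594 J/(kg·K); ΔT = 39.8 °C = 39.80 K.
Q = 4553 J

4550 J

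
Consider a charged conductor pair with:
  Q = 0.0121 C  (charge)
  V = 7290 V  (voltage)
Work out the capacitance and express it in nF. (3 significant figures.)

1660 nF

C is given directly by: C = Q/V.
Q = 0.0121 C; V = 7290 V.
C = 1.660×10^-6 F
1.660×10^-6 F × (1 nF / 1.000×10^-9 F) = 1660 nF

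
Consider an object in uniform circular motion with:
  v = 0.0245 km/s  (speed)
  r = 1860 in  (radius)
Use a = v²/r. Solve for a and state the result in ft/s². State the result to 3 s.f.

a is given directly by: a = v²/r.
v = 0.0245 km/s = 24.50 m/s; r = 1860 in = 47.24 m.
a = 12.71 m/s²
12.71 m/s² × (1 ft/s² / 0.3048 m/s²) = 41.68 ft/s²

41.7 ft/s²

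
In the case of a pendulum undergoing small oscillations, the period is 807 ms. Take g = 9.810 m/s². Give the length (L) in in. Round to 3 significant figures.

6.37 in

Rearranging: L = g·(T/2π)².
T = 807 ms = 0.8070 s; g = 9.810 m/s².
L = 0.1618 m
0.1618 m × (1 in / 0.02540 m) = 6.371 in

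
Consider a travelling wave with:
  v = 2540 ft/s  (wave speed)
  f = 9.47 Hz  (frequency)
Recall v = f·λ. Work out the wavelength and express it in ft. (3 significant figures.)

Solving v = f·λ for λ: λ = v/f.
v = 2540 ft/s = 774.2 m/s; f = 9.47 Hz.
λ = 81.75 m
81.75 m × (1 ft / 0.3048 m) = 268.2 ft

268 ft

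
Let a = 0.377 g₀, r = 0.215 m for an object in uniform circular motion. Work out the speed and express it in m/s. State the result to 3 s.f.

0.892 m/s

Rearranging a = v²/r for v: v = √(a·r).
a = 0.377 g₀ = 3.697 m/s²; r = 0.215 m.
v = 0.8916 m/s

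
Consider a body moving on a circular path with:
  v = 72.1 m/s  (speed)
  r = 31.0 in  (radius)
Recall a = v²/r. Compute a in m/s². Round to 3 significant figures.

6600 m/s²

a is given directly by: a = v²/r.
v = 72.1 m/s; r = 31.0 in = 0.7874 m.
a = 6602 m/s²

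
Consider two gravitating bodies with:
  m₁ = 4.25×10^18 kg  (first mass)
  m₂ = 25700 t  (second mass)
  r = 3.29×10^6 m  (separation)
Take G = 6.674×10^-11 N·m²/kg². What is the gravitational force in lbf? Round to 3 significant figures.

151 lbf

From Newton's law of gravitation: F = Gm₁m₂/r².
m₁ = 4.25×10^18 kg; m₂ = 25700 t = 2.570×10^7 kg; r = 3.29×10^6 m; G = 6.674×10^-11 N·m²/kg².
F = 673.5 N  (the unit combination reduces to kg·m/s² = N)
673.5 N × (1 lbf / 4.448 N) = 151.4 lbf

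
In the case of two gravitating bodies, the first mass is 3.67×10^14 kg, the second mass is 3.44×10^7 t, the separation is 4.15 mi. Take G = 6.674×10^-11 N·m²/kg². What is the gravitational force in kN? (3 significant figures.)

F is given directly by: F = Gm₁m₂/r².
m₁ = 3.67×10^14 kg; m₂ = 3.44×10^7 t = 3.440×10^10 kg; r = 4.15 mi = 6679 m; G = 6.674×10^-11 N·m²/kg².
F = 1.889×10^7 N
1.889×10^7 N × (1 kN / 1000 N) = 18889 kN

18900 kN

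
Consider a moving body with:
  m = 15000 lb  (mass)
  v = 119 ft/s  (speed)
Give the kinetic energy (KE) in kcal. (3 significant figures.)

KE is given directly by: KE = ½mv².
m = 15000 lb = 6804 kg; v = 119 ft/s = 36.27 m/s.
KE = 4.476×10^6 J
4.476×10^6 J × (1 kcal / 4184 J) = 1070 kcal

1070 kcal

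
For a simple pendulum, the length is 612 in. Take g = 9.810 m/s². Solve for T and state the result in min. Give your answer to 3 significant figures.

Directly: T = 2π√(L/g).
L = 612 in = 15.54 m; g = 9.810 m/s².
T = 7.909 s
7.909 s × (1 min / 60.00 s) = 0.1318 min

0.132 min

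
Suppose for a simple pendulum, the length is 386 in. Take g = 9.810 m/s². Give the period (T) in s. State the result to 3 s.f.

6.28 s

T is given directly by: T = 2π√(L/g).
L = 386 in = 9.804 m; g = 9.810 m/s².
T = 6.281 s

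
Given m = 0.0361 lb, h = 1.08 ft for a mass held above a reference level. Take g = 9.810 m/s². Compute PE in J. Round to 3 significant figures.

PE is given directly by: PE = mgh.
m = 0.0361 lb = 0.01637 kg; h = 1.08 ft = 0.3292 m; g = 9.810 m/s².
PE = 0.05288 J  (the unit combination reduces to kg·m²/s² = J)

0.0529 J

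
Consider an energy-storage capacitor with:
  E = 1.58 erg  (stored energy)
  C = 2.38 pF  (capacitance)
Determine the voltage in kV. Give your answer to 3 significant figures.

Solving E = ½C·V² for V: V = √(2E/C).
E = 1.58 erg = 1.580×10^-7 J; C = 2.38 pF = 2.380×10^-12 F.
V = 364.4 V  (the unit combination reduces to kg·m²/(A·s³) = V)
364.4 V × (1 kV / 1000 V) = 0.3644 kV

0.364 kV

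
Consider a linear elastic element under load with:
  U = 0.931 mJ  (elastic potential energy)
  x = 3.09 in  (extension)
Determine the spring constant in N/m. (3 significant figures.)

0.302 N/m

Rearranging: k = 2U/x².
U = 0.931 mJ = 9.310×10^-4 J; x = 3.09 in = 0.07849 m.
k = 0.3023 N/m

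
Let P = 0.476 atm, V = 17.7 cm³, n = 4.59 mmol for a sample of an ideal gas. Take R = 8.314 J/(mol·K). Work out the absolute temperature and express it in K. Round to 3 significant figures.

22.4 K

Rearranging: T = PV/(nR).
P = 0.476 atm = 48231 Pa; V = 17.7 cm³ = 1.770×10^-5 m³; n = 4.59 mmol = 0.004590 mol; R = 8.314 J/(mol·K).
T = 22.37 K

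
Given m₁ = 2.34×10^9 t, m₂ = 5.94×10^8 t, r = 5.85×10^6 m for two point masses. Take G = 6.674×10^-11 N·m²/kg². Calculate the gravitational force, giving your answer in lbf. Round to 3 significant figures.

From Newton's law of gravitation: F = Gm₁m₂/r².
m₁ = 2.34×10^9 t = 2.340×10^12 kg; m₂ = 5.94×10^8 t = 5.940×10^11 kg; r = 5.85×10^6 m; G = 6.674×10^-11 N·m²/kg².
F = 2.711 N  (the unit combination reduces to kg·m/s² = N)
2.711 N × (1 lbf / 4.448 N) = 0.6094 lbf

0.609 lbf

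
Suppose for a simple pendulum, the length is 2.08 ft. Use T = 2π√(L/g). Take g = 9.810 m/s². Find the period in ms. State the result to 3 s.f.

T is given directly by: T = 2π√(L/g).
L = 2.08 ft = 0.6340 m; g = 9.810 m/s².
T = 1.597 s
1.597 s × (1 ms / 0.001000 s) = 1597 ms

1600 ms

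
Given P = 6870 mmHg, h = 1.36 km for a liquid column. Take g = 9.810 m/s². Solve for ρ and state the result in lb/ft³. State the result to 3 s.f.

Rearranging: ρ = P/(g·h).
P = 6870 mmHg = 9.159×10^5 Pa; h = 1.36 km = 1360 m; g = 9.810 m/s².
ρ = 68.65 kg/m³
68.65 kg/m³ × (1 lb/ft³ / 16.02 kg/m³) = 4.286 lb/ft³

4.29 lb/ft³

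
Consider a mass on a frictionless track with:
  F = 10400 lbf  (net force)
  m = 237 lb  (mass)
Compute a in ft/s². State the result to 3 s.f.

1410 ft/s²

From Newton's second law: a = F/m.
F = 10400 lbf = 46262 N; m = 237 lb = 107.5 kg.
a = 430.3 m/s²
430.3 m/s² × (1 ft/s² / 0.3048 m/s²) = 1412 ft/s²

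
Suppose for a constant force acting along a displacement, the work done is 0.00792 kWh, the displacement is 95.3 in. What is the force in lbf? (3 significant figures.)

2650 lbf

Rearranging W = F·d for F: F = W/d.
W = 0.00792 kWh = 28512 J; d = 95.3 in = 2.421 m.
F = 11779 N
11779 N × (1 lbf / 4.448 N) = 2648 lbf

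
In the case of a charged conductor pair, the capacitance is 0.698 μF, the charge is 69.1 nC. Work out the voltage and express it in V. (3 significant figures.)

0.0990 V

Rearranging: V = Q/C.
C = 0.698 μF = 6.980×10^-7 F; Q = 69.1 nC = 6.910×10^-8 C.
V = 0.09900 V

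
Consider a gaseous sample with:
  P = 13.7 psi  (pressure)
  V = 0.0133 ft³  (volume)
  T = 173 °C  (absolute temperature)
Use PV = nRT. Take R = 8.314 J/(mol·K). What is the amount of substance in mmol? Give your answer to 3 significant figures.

9.59 mmol

From the ideal-gas law: n = PV/(RT).
P = 13.7 psi = 94458 Pa; V = 0.0133 ft³ = 3.766×10^-4 m³; T = 173 °C = 446.1 K; R = 8.314 J/(mol·K).
n = 0.009591 mol
0.009591 mol × (1 mmol / 0.001000 mol) = 9.591 mmol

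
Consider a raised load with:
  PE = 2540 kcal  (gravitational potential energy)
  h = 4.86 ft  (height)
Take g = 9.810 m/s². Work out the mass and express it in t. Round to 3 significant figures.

Rearranging: m = PE/(g·h).
PE = 2540 kcal = 1.063×10^7 J; h = 4.86 ft = 1.481 m; g = 9.810 m/s².
m = 7.313×10^5 kg
7.313×10^5 kg × (1 t / 1000 kg) = 731.3 t

731 t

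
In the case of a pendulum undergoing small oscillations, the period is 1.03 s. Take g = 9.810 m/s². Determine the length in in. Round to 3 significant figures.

10.4 in

Solving T = 2π√(L/g) for L: L = g·(T/2π)².
T = 1.03 s; g = 9.810 m/s².
L = 0.2636 m
0.2636 m × (1 in / 0.02540 m) = 10.38 in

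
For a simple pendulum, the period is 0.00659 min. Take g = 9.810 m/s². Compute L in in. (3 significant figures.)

Rearranging T = 2π√(L/g) for L: L = g·(T/2π)².
T = 0.00659 min = 0.3954 s; g = 9.810 m/s².
L = 0.03885 m
0.03885 m × (1 in / 0.02540 m) = 1.529 in

1.53 in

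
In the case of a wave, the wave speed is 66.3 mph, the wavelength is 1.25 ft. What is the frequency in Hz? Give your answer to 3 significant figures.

Rearranging v = f·λ for f: f = v/λ.
v = 66.3 mph = 29.64 m/s; λ = 1.25 ft = 0.3810 m.
f = 77.79 Hz

77.8 Hz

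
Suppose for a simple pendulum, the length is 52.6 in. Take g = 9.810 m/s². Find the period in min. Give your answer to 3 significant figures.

0.0386 min

T is given directly by: T = 2π√(L/g).
L = 52.6 in = 1.336 m; g = 9.810 m/s².
T = 2.319 s
2.319 s × (1 min / 60.00 s) = 0.03865 min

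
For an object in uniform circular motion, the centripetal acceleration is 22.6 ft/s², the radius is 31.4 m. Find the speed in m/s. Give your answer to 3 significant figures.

Rearranging: v = √(a·r).
a = 22.6 ft/s² = 6.888 m/s²; r = 31.4 m.
v = 14.71 m/s

14.7 m/s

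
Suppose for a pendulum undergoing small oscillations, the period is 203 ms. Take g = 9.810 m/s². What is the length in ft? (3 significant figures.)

0.0336 ft

Rearranging T = 2π√(L/g) for L: L = g·(T/2π)².
T = 203 ms = 0.2030 s; g = 9.810 m/s².
L = 0.01024 m
0.01024 m × (1 ft / 0.3048 m) = 0.03360 ft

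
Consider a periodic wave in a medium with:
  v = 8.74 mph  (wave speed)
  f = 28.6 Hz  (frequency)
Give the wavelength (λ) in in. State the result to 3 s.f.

Solving v = f·λ for λ: λ = v/f.
v = 8.74 mph = 3.907 m/s; f = 28.6 Hz.
λ = 0.1366 m
0.1366 m × (1 in / 0.02540 m) = 5.378 in

5.38 in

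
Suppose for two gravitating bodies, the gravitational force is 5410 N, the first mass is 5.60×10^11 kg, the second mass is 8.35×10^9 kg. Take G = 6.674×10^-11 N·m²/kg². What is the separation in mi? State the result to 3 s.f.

4.72 mi

From Newton's law of gravitation: r = √(G·m₁m₂/F).
F = 5410 N; m₁ = 5.60×10^11 kg; m₂ = 8.35×10^9 kg; G = 6.674×10^-11 N·m²/kg².
r = 7595 m
7595 m × (1 mi / 1609 m) = 4.719 mi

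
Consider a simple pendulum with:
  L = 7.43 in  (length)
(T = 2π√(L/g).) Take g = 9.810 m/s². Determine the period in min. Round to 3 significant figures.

Directly: T = 2π√(L/g).
L = 7.43 in = 0.1887 m; g = 9.810 m/s².
T = 0.8715 s
0.8715 s × (1 min / 60.00 s) = 0.01452 min

0.0145 min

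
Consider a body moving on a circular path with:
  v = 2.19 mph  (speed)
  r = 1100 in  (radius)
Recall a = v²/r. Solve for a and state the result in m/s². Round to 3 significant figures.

0.0343 m/s²

a is given directly by: a = v²/r.
v = 2.19 mph = 0.9790 m/s; r = 1100 in = 27.94 m.
a = 0.03430 m/s²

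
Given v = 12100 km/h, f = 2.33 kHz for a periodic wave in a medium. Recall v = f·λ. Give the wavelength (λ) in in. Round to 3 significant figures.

Rearranging v = f·λ for λ: λ = v/f.
v = 12100 km/h = 3361 m/s; f = 2.33 kHz = 2330 Hz.
λ = 1.443 m
1.443 m × (1 in / 0.02540 m) = 56.79 in

56.8 in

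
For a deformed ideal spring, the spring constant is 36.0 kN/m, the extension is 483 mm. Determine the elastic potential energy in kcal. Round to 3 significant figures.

1.00 kcal

Directly: U = ½kx².
k = 36.0 kN/m = 36000 N/m; x = 483 mm = 0.4830 m.
U = 4199 J
4199 J × (1 kcal / 4184 J) = 1.004 kcal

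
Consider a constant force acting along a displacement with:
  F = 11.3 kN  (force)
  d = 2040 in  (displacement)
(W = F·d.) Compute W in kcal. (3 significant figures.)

Directly: W = F·d.
F = 11.3 kN = 11300 N; d = 2040 in = 51.82 m.
W = 5.855×10^5 J  (the unit combination reduces to kg·m²/s² = J)
5.855×10^5 J × (1 kcal / 4184 J) = 139.9 kcal

140 kcal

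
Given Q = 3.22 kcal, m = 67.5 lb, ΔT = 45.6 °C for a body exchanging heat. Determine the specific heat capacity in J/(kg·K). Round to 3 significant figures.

9.65 J/(kg·K)

Rearranging: c = Q/(m·ΔT).
Q = 3.22 kcal = 13472 J; m = 67.5 lb = 30.62 kg; ΔT = 45.6 °C = 45.60 K.
c = 9.650 J/(kg·K)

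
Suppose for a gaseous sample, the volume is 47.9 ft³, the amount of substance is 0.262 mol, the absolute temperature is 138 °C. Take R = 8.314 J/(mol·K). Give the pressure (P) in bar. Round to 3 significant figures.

From the ideal-gas law: P = nRT/V.
V = 47.9 ft³ = 1.356 m³; n = 0.262 mol; T = 138 °C = 411.1 K; R = 8.314 J/(mol·K).
P = 660.3 Pa
660.3 Pa × (1 bar / 1.000×10^5 Pa) = 0.006603 bar

0.00660 bar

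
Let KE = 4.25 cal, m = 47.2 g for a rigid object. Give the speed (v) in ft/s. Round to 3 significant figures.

Rearranging: v = √(2·KE/m).
KE = 4.25 cal = 17.78 J; m = 47.2 g = 0.04720 kg.
v = 27.45 m/s
27.45 m/s × (1 ft/s / 0.3048 m/s) = 90.06 ft/s

90.1 ft/s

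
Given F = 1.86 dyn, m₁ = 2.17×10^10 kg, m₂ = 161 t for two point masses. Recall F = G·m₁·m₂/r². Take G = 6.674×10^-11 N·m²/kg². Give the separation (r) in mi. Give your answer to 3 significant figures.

69.6 mi

From Newton's law of gravitation: r = √(G·m₁m₂/F).
F = 1.86 dyn = 1.860×10^-5 N; m₁ = 2.17×10^10 kg; m₂ = 161 t = 1.610×10^5 kg; G = 6.674×10^-11 N·m²/kg².
r = 1.120×10^5 m
1.120×10^5 m × (1 mi / 1609 m) = 69.57 mi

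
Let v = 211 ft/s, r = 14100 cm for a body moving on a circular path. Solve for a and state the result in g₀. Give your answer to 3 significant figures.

Directly: a = v²/r.
v = 211 ft/s = 64.31 m/s; r = 14100 cm = 141.0 m.
a = 29.33 m/s²
29.33 m/s² × (1 g₀ / 9.807 m/s²) = 2.991 g₀

2.99 g₀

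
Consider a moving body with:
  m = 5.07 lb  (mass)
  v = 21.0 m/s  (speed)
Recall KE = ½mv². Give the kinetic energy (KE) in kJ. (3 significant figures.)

KE is given directly by: KE = ½mv².
m = 5.07 lb = 2.300 kg; v = 21.0 m/s.
KE = 507.1 J  (the unit combination reduces to kg·m²/s² = J)
507.1 J × (1 kJ / 1000 J) = 0.5071 kJ

0.507 kJ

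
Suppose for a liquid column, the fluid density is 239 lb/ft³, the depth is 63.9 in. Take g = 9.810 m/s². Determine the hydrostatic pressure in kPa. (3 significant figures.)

Directly: P = ρgh.
ρ = 239 lb/ft³ = 3828 kg/m³; h = 63.9 in = 1.623 m; g = 9.810 m/s².
P = 60957 Pa  (the unit combination reduces to kg/(m·s²) = Pa)
60957 Pa × (1 kPa / 1000 Pa) = 60.96 kPa

61.0 kPa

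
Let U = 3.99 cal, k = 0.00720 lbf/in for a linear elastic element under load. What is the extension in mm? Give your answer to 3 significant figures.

Rearranging: x = √(2U/k).
U = 3.99 cal = 16.69 J; k = 0.00720 lbf/in = 1.261 N/m.
x = 5.146 m
5.146 m × (1 mm / 0.001000 m) = 5146 mm

5150 mm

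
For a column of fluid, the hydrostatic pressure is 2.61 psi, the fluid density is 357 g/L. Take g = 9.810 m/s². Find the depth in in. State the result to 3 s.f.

Solving P = ρ·g·h for h: h = P/(ρ·g).
P = 2.61 psi = 17995 Pa; ρ = 357 g/L = 357.0 kg/m³; g = 9.810 m/s².
h = 5.138 m
5.138 m × (1 in / 0.02540 m) = 202.3 in

202 in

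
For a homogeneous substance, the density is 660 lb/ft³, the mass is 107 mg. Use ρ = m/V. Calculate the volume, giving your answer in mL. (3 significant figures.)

Solving ρ = m/V for V: V = m/ρ.
ρ = 660 lb/ft³ = 10572 kg/m³; m = 107 mg = 1.070×10^-4 kg.
V = 1.012×10^-8 m³
1.012×10^-8 m³ × (1 mL / 1.000×10^-6 m³) = 0.01012 mL

0.0101 mL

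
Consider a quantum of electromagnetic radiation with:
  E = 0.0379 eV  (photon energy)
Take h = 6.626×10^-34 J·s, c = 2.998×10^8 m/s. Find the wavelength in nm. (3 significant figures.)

32700 nm

Rearranging: λ = hc/E.
E = 0.0379 eV = 6.072×10^-21 J; h = 6.626×10^-34 J·s; c = 2.998×10^8 m/s.
λ = 3.271×10^-5 m
3.271×10^-5 m × (1 nm / 1.000×10^-9 m) = 32714 nm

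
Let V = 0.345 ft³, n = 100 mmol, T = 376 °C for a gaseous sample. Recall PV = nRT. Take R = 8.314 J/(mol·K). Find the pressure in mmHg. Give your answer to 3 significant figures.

414 mmHg

From the ideal-gas law: P = nRT/V.
V = 0.345 ft³ = 0.009769 m³; n = 100 mmol = 0.1000 mol; T = 376 °C = 649.1 K; R = 8.314 J/(mol·K).
P = 55245 Pa  (the unit combination reduces to kg/(m·s²) = Pa)
55245 Pa × (1 mmHg / 133.3 Pa) = 414.4 mmHg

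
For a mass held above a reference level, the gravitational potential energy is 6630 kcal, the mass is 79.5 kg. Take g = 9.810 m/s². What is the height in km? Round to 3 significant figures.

35.6 km

Rearranging: h = PE/(m·g).
PE = 6630 kcal = 2.774×10^7 J; m = 79.5 kg; g = 9.810 m/s².
h = 35569 m
35569 m × (1 km / 1000 m) = 35.57 km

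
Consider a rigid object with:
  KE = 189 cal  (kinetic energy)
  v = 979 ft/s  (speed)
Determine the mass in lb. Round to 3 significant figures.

Solving KE = ½mv² for m: m = 2·KE/v².
KE = 189 cal = 790.8 J; v = 979 ft/s = 298.4 m/s.
m = 0.01776 kg
0.01776 kg × (1 lb / 0.4536 kg) = 0.03916 lb

0.0392 lb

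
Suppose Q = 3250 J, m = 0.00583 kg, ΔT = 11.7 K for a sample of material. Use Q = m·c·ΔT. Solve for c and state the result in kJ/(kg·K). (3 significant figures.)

Solving Q = m·c·ΔT for c: c = Q/(m·ΔT).
Q = 3250 J; m = 0.00583 kg; ΔT = 11.7 K.
c = 47646 J/(kg·K)
47646 J/(kg·K) × (1 kJ/(kg·K) / 1000 J/(kg·K)) = 47.65 kJ/(kg·K)

47.6 kJ/(kg·K)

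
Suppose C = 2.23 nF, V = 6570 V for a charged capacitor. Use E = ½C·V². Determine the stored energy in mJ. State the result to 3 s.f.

E is given directly by: E = ½CV².
C = 2.23 nF = 2.230×10^-9 F; V = 6570 V.
E = 0.04813 J
0.04813 J × (1 mJ / 0.001000 J) = 48.13 mJ

48.1 mJ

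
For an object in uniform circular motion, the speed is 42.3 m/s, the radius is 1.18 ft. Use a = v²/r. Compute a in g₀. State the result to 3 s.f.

507 g₀

Directly: a = v²/r.
v = 42.3 m/s; r = 1.18 ft = 0.3597 m.
a = 4975 m/s²
4975 m/s² × (1 g₀ / 9.807 m/s²) = 507.3 g₀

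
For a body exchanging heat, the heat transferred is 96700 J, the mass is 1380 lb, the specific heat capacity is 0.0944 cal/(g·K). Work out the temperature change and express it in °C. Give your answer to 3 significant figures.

Solving Q = m·c·ΔT for ΔT: ΔT = Q/(m·c).
Q = 96700 J; m = 1380 lb = 626.0 kg; c = 0.0944 cal/(g·K) = 395.0 J/(kg·K).
ΔT = 0.3911 K
Since 1 °C = 1 K, 0.3911 °C.

0.391 °C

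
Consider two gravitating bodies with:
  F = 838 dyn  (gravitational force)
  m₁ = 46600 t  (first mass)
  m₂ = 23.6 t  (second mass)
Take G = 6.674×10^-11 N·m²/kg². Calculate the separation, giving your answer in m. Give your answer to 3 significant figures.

93.6 m

Rearranging F = G·m₁·m₂/r² for r: r = √(G·m₁m₂/F).
F = 838 dyn = 0.008380 N; m₁ = 46600 t = 4.660×10^7 kg; m₂ = 23.6 t = 23600 kg; G = 6.674×10^-11 N·m²/kg².
r = 93.59 m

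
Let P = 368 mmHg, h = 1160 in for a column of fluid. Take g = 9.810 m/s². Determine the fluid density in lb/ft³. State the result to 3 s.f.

Rearranging P = ρ·g·h for ρ: ρ = P/(g·h).
P = 368 mmHg = 49062 Pa; h = 1160 in = 29.46 m; g = 9.810 m/s².
ρ = 169.7 kg/m³
169.7 kg/m³ × (1 lb/ft³ / 16.02 kg/m³) = 10.60 lb/ft³

10.6 lb/ft³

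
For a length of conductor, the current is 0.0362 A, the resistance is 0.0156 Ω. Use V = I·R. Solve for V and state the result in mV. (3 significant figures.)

From Ohm's law: V = IR.
I = 0.0362 A; R = 0.0156 Ω.
V = 5.647×10^-4 V
5.647×10^-4 V × (1 mV / 0.001000 V) = 0.5647 mV

0.565 mV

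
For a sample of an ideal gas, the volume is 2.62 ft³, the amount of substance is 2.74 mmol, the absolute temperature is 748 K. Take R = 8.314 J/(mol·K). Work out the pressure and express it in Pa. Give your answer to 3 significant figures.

P is given directly by: P = nRT/V.
V = 2.62 ft³ = 0.07419 m³; n = 2.74 mmol = 0.002740 mol; T = 748 K; R = 8.314 J/(mol·K).
P = 229.7 Pa  (the unit combination reduces to kg/(m·s²) = Pa)

230 Pa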